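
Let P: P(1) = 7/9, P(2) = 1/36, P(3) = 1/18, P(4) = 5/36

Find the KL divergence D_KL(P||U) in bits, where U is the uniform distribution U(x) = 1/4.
0.9472 bits

U(i) = 1/4 for all i

D_KL(P||U) = Σ P(x) log₂(P(x) / (1/4))
           = Σ P(x) log₂(P(x)) + log₂(4)
           = log₂(4) - H(P)

H(P) = -Σ P(x) log₂(P(x)):
  -P(1)·log₂(P(1)) = -(7/9)·log₂(7/9) = 0.28200
  -P(2)·log₂(P(2)) = -(1/36)·log₂(1/36) = 0.14361
  -P(3)·log₂(P(3)) = -(1/18)·log₂(1/18) = 0.23166
  -P(4)·log₂(P(4)) = -(5/36)·log₂(5/36) = 0.39556
H(P) = 0.28200 + 0.14361 + 0.23166 + 0.39556 = 1.05283 bits

log₂(4) = 2.00000 bits

D_KL(P||U) = 2.00000 - 1.05283 = 0.94717 ≈ 0.9472 bits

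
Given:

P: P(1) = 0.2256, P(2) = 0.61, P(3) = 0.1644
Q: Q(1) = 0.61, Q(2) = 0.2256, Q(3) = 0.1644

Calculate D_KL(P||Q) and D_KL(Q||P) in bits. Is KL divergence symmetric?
D_KL(P||Q) = 0.5516 bits, D_KL(Q||P) = 0.5516 bits. The two values coincide for this particular pair, but no — KL divergence is not symmetric in general.

D_KL(P||Q) = Σ P(x) log₂(P(x)/Q(x))

Computing term by term:
  P(1)·log₂(P(1)/Q(1)) = 0.2256·log₂(0.2256/0.61) = -0.32375
  P(2)·log₂(P(2)/Q(2)) = 0.61·log₂(0.61/0.2256) = 0.87538
  P(3)·log₂(P(3)/Q(3)) = 0.1644·log₂(0.1644/0.1644) = 0.00000

D_KL(P||Q) = -0.32375 + 0.87538 + 0.00000 = 0.55163 ≈ 0.5516 bits

D_KL(Q||P) = Σ Q(x) log₂(Q(x)/P(x))

Computing term by term:
  Q(1)·log₂(Q(1)/P(1)) = 0.61·log₂(0.61/0.2256) = 0.87538
  Q(2)·log₂(Q(2)/P(2)) = 0.2256·log₂(0.2256/0.61) = -0.32375
  Q(3)·log₂(Q(3)/P(3)) = 0.1644·log₂(0.1644/0.1644) = 0.00000

D_KL(Q||P) = 0.87538 - 0.32375 + 0.00000 = 0.55163 ≈ 0.5516 bits

These ARE equal here. Q is P with outcomes relabeled (Q(1) = P(2), Q(2) = P(1)) by a relabeling that is its own inverse, so the two sums contain exactly the same terms in a different order. This is a special case — KL divergence is not symmetric in general: D_KL(P||Q) ≠ D_KL(Q||P) for most P, Q.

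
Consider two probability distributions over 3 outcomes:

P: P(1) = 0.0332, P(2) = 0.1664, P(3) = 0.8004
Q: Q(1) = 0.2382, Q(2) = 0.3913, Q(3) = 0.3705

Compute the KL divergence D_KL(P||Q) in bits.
0.5898 bits

D_KL(P||Q) = Σ P(x) log₂(P(x)/Q(x))

Computing term by term:
  P(1)·log₂(P(1)/Q(1)) = 0.0332·log₂(0.0332/0.2382) = -0.09438
  P(2)·log₂(P(2)/Q(2)) = 0.1664·log₂(0.1664/0.3913) = -0.20527
  P(3)·log₂(P(3)/Q(3)) = 0.8004·log₂(0.8004/0.3705) = 0.88944

D_KL(P||Q) = -0.09438 - 0.20527 + 0.88944 = 0.58979 ≈ 0.5898 bits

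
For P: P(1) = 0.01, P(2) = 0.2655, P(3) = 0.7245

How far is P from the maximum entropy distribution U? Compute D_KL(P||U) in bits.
0.6737 bits

U(i) = 1/3 for all i

D_KL(P||U) = Σ P(x) log₂(P(x) / (1/3))
           = Σ P(x) log₂(P(x)) + log₂(3)
           = log₂(3) - H(P)

H(P) = -Σ P(x) log₂(P(x)):
  -P(1)·log₂(P(1)) = -(0.01)·log₂(0.01) = 0.06644
  -P(2)·log₂(P(2)) = -(0.2655)·log₂(0.2655) = 0.50796
  -P(3)·log₂(P(3)) = -(0.7245)·log₂(0.7245) = 0.33685
H(P) = 0.06644 + 0.50796 + 0.33685 = 0.91125 bits

log₂(3) = 1.58496 bits

D_KL(P||U) = 1.58496 - 0.91125 = 0.67371 ≈ 0.6737 bits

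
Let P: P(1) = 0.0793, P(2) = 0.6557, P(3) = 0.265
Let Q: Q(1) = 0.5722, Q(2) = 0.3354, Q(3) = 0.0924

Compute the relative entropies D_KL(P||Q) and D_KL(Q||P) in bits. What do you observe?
D_KL(P||Q) = 0.8109 bits, D_KL(Q||P) = 1.1666 bits. The two directions give different values (D_KL(Q||P) exceeds D_KL(P||Q) by 0.3557 bits): KL divergence is asymmetric.

D_KL(P||Q) = Σ P(x) log₂(P(x)/Q(x))

Computing term by term:
  P(1)·log₂(P(1)/Q(1)) = 0.0793·log₂(0.0793/0.5722) = -0.22609
  P(2)·log₂(P(2)/Q(2)) = 0.6557·log₂(0.6557/0.3354) = 0.63416
  P(3)·log₂(P(3)/Q(3)) = 0.265·log₂(0.265/0.0924) = 0.40281

D_KL(P||Q) = -0.22609 + 0.63416 + 0.40281 = 0.81088 ≈ 0.8109 bits

D_KL(Q||P) = Σ Q(x) log₂(Q(x)/P(x))

Computing term by term:
  Q(1)·log₂(Q(1)/P(1)) = 0.5722·log₂(0.5722/0.0793) = 1.63141
  Q(2)·log₂(Q(2)/P(2)) = 0.3354·log₂(0.3354/0.6557) = -0.32438
  Q(3)·log₂(Q(3)/P(3)) = 0.0924·log₂(0.0924/0.265) = -0.14045

D_KL(Q||P) = 1.63141 - 0.32438 - 0.14045 = 1.16658 ≈ 1.1666 bits

These are NOT equal (difference: 0.3557 bits). KL divergence is asymmetric: D_KL(P||Q) ≠ D_KL(Q||P) in general.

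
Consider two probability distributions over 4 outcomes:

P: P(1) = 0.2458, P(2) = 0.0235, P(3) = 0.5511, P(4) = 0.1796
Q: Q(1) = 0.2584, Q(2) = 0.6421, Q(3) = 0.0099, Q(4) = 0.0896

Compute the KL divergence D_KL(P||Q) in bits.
3.2460 bits

D_KL(P||Q) = Σ P(x) log₂(P(x)/Q(x))

Computing term by term:
  P(1)·log₂(P(1)/Q(1)) = 0.2458·log₂(0.2458/0.2584) = -0.01773
  P(2)·log₂(P(2)/Q(2)) = 0.0235·log₂(0.0235/0.6421) = -0.11214
  P(3)·log₂(P(3)/Q(3)) = 0.5511·log₂(0.5511/0.0099) = 3.19569
  P(4)·log₂(P(4)/Q(4)) = 0.1796·log₂(0.1796/0.0896) = 0.18018

D_KL(P||Q) = -0.01773 - 0.11214 + 3.19569 + 0.18018 = 3.24600 ≈ 3.2460 bits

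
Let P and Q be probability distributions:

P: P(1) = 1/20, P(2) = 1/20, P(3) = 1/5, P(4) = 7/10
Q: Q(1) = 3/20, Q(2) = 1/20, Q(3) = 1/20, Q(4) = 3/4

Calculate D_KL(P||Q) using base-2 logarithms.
0.2511 bits

D_KL(P||Q) = Σ P(x) log₂(P(x)/Q(x))

Computing term by term:
  P(1)·log₂(P(1)/Q(1)) = (1/20)·log₂((1/20)/(3/20)) = -0.07925
  P(2)·log₂(P(2)/Q(2)) = (1/20)·log₂((1/20)/(1/20)) = 0.00000
  P(3)·log₂(P(3)/Q(3)) = (1/5)·log₂((1/5)/(1/20)) = 0.40000
  P(4)·log₂(P(4)/Q(4)) = (7/10)·log₂((7/10)/(3/4)) = -0.06967

D_KL(P||Q) = -0.07925 + 0.00000 + 0.40000 - 0.06967 = 0.25108 ≈ 0.2511 bits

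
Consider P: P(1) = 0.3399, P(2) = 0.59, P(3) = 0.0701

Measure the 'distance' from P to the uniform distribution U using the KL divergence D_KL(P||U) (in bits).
0.3379 bits

U(i) = 1/3 for all i

D_KL(P||U) = Σ P(x) log₂(P(x) / (1/3))
           = Σ P(x) log₂(P(x)) + log₂(3)
           = log₂(3) - H(P)

H(P) = -Σ P(x) log₂(P(x)):
  -P(1)·log₂(P(1)) = -(0.3399)·log₂(0.3399) = 0.52916
  -P(2)·log₂(P(2)) = -(0.59)·log₂(0.59) = 0.44912
  -P(3)·log₂(P(3)) = -(0.0701)·log₂(0.0701) = 0.26879
H(P) = 0.52916 + 0.44912 + 0.26879 = 1.24707 bits

log₂(3) = 1.58496 bits

D_KL(P||U) = 1.58496 - 1.24707 = 0.33789 ≈ 0.3379 bits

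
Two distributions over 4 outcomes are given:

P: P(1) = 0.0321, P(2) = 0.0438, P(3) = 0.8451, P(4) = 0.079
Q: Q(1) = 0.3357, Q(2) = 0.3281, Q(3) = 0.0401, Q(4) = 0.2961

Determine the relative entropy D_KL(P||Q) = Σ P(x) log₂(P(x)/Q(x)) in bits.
3.3297 bits

D_KL(P||Q) = Σ P(x) log₂(P(x)/Q(x))

Computing term by term:
  P(1)·log₂(P(1)/Q(1)) = 0.0321·log₂(0.0321/0.3357) = -0.10871
  P(2)·log₂(P(2)/Q(2)) = 0.0438·log₂(0.0438/0.3281) = -0.12724
  P(3)·log₂(P(3)/Q(3)) = 0.8451·log₂(0.8451/0.0401) = 3.71628
  P(4)·log₂(P(4)/Q(4)) = 0.079·log₂(0.079/0.2961) = -0.15059

D_KL(P||Q) = -0.10871 - 0.12724 + 3.71628 - 0.15059 = 3.32974 ≈ 3.3297 bits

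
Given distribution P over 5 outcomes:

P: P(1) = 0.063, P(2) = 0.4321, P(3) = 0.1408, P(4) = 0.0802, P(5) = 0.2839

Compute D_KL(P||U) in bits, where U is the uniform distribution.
0.3417 bits

U(i) = 1/5 for all i

D_KL(P||U) = Σ P(x) log₂(P(x) / (1/5))
           = Σ P(x) log₂(P(x)) + log₂(5)
           = log₂(5) - H(P)

H(P) = -Σ P(x) log₂(P(x)):
  -P(1)·log₂(P(1)) = -(0.063)·log₂(0.063) = 0.25128
  -P(2)·log₂(P(2)) = -(0.4321)·log₂(0.4321) = 0.52308
  -P(3)·log₂(P(3)) = -(0.1408)·log₂(0.1408) = 0.39822
  -P(4)·log₂(P(4)) = -(0.0802)·log₂(0.0802) = 0.29195
  -P(5)·log₂(P(5)) = -(0.2839)·log₂(0.2839) = 0.51572
H(P) = 0.25128 + 0.52308 + 0.39822 + 0.29195 + 0.51572 = 1.98025 bits

log₂(5) = 2.32193 bits

D_KL(P||U) = 2.32193 - 1.98025 = 0.34168 ≈ 0.3417 bits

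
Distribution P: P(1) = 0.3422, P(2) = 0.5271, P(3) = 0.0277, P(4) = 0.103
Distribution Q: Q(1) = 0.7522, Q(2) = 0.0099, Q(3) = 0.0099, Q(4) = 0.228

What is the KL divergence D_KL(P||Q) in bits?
2.5569 bits

D_KL(P||Q) = Σ P(x) log₂(P(x)/Q(x))

Computing term by term:
  P(1)·log₂(P(1)/Q(1)) = 0.3422·log₂(0.3422/0.7522) = -0.38883
  P(2)·log₂(P(2)/Q(2)) = 0.5271·log₂(0.5271/0.0099) = 3.02266
  P(3)·log₂(P(3)/Q(3)) = 0.0277·log₂(0.0277/0.0099) = 0.04112
  P(4)·log₂(P(4)/Q(4)) = 0.103·log₂(0.103/0.228) = -0.11808

D_KL(P||Q) = -0.38883 + 3.02266 + 0.04112 - 0.11808 = 2.55687 ≈ 2.5569 bits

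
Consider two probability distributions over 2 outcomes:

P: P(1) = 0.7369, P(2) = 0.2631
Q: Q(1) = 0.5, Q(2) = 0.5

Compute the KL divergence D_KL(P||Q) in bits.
0.1686 bits

D_KL(P||Q) = Σ P(x) log₂(P(x)/Q(x))

Computing term by term:
  P(1)·log₂(P(1)/Q(1)) = 0.7369·log₂(0.7369/0.5) = 0.41233
  P(2)·log₂(P(2)/Q(2)) = 0.2631·log₂(0.2631/0.5) = -0.24371

D_KL(P||Q) = 0.41233 - 0.24371 = 0.16862 ≈ 0.1686 bits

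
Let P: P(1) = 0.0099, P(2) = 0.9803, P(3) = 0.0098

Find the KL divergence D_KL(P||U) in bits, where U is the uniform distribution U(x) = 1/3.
1.4255 bits

U(i) = 1/3 for all i

D_KL(P||U) = Σ P(x) log₂(P(x) / (1/3))
           = Σ P(x) log₂(P(x)) + log₂(3)
           = log₂(3) - H(P)

H(P) = -Σ P(x) log₂(P(x)):
  -P(1)·log₂(P(1)) = -(0.0099)·log₂(0.0099) = 0.06592
  -P(2)·log₂(P(2)) = -(0.9803)·log₂(0.9803) = 0.02814
  -P(3)·log₂(P(3)) = -(0.0098)·log₂(0.0098) = 0.06540
H(P) = 0.06592 + 0.02814 + 0.06540 = 0.15946 bits

log₂(3) = 1.58496 bits

D_KL(P||U) = 1.58496 - 0.15946 = 1.42550 ≈ 1.4255 bits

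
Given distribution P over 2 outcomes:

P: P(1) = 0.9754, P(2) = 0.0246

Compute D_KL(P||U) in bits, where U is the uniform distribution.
0.8335 bits

U(i) = 1/2 for all i

D_KL(P||U) = Σ P(x) log₂(P(x) / (1/2))
           = Σ P(x) log₂(P(x)) + log₂(2)
           = log₂(2) - H(P)

H(P) = -Σ P(x) log₂(P(x)):
  -P(1)·log₂(P(1)) = -(0.9754)·log₂(0.9754) = 0.03505
  -P(2)·log₂(P(2)) = -(0.0246)·log₂(0.0246) = 0.13149
H(P) = 0.03505 + 0.13149 = 0.16654 bits

log₂(2) = 1.00000 bits

D_KL(P||U) = 1.00000 - 0.16654 = 0.83346 ≈ 0.8335 bits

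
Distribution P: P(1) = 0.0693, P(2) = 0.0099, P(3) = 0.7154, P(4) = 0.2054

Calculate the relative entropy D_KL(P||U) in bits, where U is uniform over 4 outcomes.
0.8525 bits

U(i) = 1/4 for all i

D_KL(P||U) = Σ P(x) log₂(P(x) / (1/4))
           = Σ P(x) log₂(P(x)) + log₂(4)
           = log₂(4) - H(P)

H(P) = -Σ P(x) log₂(P(x)):
  -P(1)·log₂(P(1)) = -(0.0693)·log₂(0.0693) = 0.26687
  -P(2)·log₂(P(2)) = -(0.0099)·log₂(0.0099) = 0.06592
  -P(3)·log₂(P(3)) = -(0.7154)·log₂(0.7154) = 0.34567
  -P(4)·log₂(P(4)) = -(0.2054)·log₂(0.2054) = 0.46903
H(P) = 0.26687 + 0.06592 + 0.34567 + 0.46903 = 1.14749 bits

log₂(4) = 2.00000 bits

D_KL(P||U) = 2.00000 - 1.14749 = 0.85251 ≈ 0.8525 bits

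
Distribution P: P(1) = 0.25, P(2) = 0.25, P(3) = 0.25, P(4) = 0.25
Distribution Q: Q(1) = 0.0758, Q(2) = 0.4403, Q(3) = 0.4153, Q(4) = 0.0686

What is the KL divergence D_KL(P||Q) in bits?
0.5096 bits

D_KL(P||Q) = Σ P(x) log₂(P(x)/Q(x))

Computing term by term:
  P(1)·log₂(P(1)/Q(1)) = 0.25·log₂(0.25/0.0758) = 0.43041
  P(2)·log₂(P(2)/Q(2)) = 0.25·log₂(0.25/0.4403) = -0.20414
  P(3)·log₂(P(3)/Q(3)) = 0.25·log₂(0.25/0.4153) = -0.18306
  P(4)·log₂(P(4)/Q(4)) = 0.25·log₂(0.25/0.0686) = 0.46641

D_KL(P||Q) = 0.43041 - 0.20414 - 0.18306 + 0.46641 = 0.50962 ≈ 0.5096 bits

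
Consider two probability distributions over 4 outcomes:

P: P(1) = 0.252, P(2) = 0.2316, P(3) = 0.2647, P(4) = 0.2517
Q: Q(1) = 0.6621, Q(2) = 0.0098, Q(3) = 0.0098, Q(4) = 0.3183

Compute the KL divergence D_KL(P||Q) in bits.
1.8790 bits

D_KL(P||Q) = Σ P(x) log₂(P(x)/Q(x))

Computing term by term:
  P(1)·log₂(P(1)/Q(1)) = 0.252·log₂(0.252/0.6621) = -0.35119
  P(2)·log₂(P(2)/Q(2)) = 0.2316·log₂(0.2316/0.0098) = 1.05672
  P(3)·log₂(P(3)/Q(3)) = 0.2647·log₂(0.2647/0.0098) = 1.25876
  P(4)·log₂(P(4)/Q(4)) = 0.2517·log₂(0.2517/0.3183) = -0.08525

D_KL(P||Q) = -0.35119 + 1.05672 + 1.25876 - 0.08525 = 1.87904 ≈ 1.8790 bits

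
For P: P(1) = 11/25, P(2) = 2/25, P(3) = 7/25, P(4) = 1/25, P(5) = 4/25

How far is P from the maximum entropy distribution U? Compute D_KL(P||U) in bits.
0.3863 bits

U(i) = 1/5 for all i

D_KL(P||U) = Σ P(x) log₂(P(x) / (1/5))
           = Σ P(x) log₂(P(x)) + log₂(5)
           = log₂(5) - H(P)

H(P) = -Σ P(x) log₂(P(x)):
  -P(1)·log₂(P(1)) = -(11/25)·log₂(11/25) = 0.52115
  -P(2)·log₂(P(2)) = -(2/25)·log₂(2/25) = 0.29151
  -P(3)·log₂(P(3)) = -(7/25)·log₂(7/25) = 0.51422
  -P(4)·log₂(P(4)) = -(1/25)·log₂(1/25) = 0.18575
  -P(5)·log₂(P(5)) = -(4/25)·log₂(4/25) = 0.42302
H(P) = 0.52115 + 0.29151 + 0.51422 + 0.18575 + 0.42302 = 1.93565 bits

log₂(5) = 2.32193 bits

D_KL(P||U) = 2.32193 - 1.93565 = 0.38628 ≈ 0.3863 bits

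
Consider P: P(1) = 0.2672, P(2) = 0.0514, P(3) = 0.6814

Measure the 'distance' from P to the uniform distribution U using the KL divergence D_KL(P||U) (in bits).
0.4790 bits

U(i) = 1/3 for all i

D_KL(P||U) = Σ P(x) log₂(P(x) / (1/3))
           = Σ P(x) log₂(P(x)) + log₂(3)
           = log₂(3) - H(P)

H(P) = -Σ P(x) log₂(P(x)):
  -P(1)·log₂(P(1)) = -(0.2672)·log₂(0.2672) = 0.50875
  -P(2)·log₂(P(2)) = -(0.0514)·log₂(0.0514) = 0.22010
  -P(3)·log₂(P(3)) = -(0.6814)·log₂(0.6814) = 0.37710
H(P) = 0.50875 + 0.22010 + 0.37710 = 1.10595 bits

log₂(3) = 1.58496 bits

D_KL(P||U) = 1.58496 - 1.10595 = 0.47901 ≈ 0.4790 bits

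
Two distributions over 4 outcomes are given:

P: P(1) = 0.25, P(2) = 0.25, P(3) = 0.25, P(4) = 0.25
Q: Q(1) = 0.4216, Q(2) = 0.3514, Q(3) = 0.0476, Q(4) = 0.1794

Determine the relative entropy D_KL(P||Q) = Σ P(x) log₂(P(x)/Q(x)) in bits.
0.4066 bits

D_KL(P||Q) = Σ P(x) log₂(P(x)/Q(x))

Computing term by term:
  P(1)·log₂(P(1)/Q(1)) = 0.25·log₂(0.25/0.4216) = -0.18849
  P(2)·log₂(P(2)/Q(2)) = 0.25·log₂(0.25/0.3514) = -0.12280
  P(3)·log₂(P(3)/Q(3)) = 0.25·log₂(0.25/0.0476) = 0.59822
  P(4)·log₂(P(4)/Q(4)) = 0.25·log₂(0.25/0.1794) = 0.11969

D_KL(P||Q) = -0.18849 - 0.12280 + 0.59822 + 0.11969 = 0.40662 ≈ 0.4066 bits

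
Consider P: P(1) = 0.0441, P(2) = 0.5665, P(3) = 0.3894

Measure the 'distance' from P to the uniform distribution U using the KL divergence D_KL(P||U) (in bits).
0.3921 bits

U(i) = 1/3 for all i

D_KL(P||U) = Σ P(x) log₂(P(x) / (1/3))
           = Σ P(x) log₂(P(x)) + log₂(3)
           = log₂(3) - H(P)

H(P) = -Σ P(x) log₂(P(x)):
  -P(1)·log₂(P(1)) = -(0.0441)·log₂(0.0441) = 0.19859
  -P(2)·log₂(P(2)) = -(0.5665)·log₂(0.5665) = 0.46445
  -P(3)·log₂(P(3)) = -(0.3894)·log₂(0.3894) = 0.52985
H(P) = 0.19859 + 0.46445 + 0.52985 = 1.19289 bits

log₂(3) = 1.58496 bits

D_KL(P||U) = 1.58496 - 1.19289 = 0.39207 ≈ 0.3921 bits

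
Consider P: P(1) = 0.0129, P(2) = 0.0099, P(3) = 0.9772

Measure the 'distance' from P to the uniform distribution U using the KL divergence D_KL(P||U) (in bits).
1.4056 bits

U(i) = 1/3 for all i

D_KL(P||U) = Σ P(x) log₂(P(x) / (1/3))
           = Σ P(x) log₂(P(x)) + log₂(3)
           = log₂(3) - H(P)

H(P) = -Σ P(x) log₂(P(x)):
  -P(1)·log₂(P(1)) = -(0.0129)·log₂(0.0129) = 0.08097
  -P(2)·log₂(P(2)) = -(0.0099)·log₂(0.0099) = 0.06592
  -P(3)·log₂(P(3)) = -(0.9772)·log₂(0.9772) = 0.03252
H(P) = 0.08097 + 0.06592 + 0.03252 = 0.17941 bits

log₂(3) = 1.58496 bits

D_KL(P||U) = 1.58496 - 0.17941 = 1.40555 ≈ 1.4056 bits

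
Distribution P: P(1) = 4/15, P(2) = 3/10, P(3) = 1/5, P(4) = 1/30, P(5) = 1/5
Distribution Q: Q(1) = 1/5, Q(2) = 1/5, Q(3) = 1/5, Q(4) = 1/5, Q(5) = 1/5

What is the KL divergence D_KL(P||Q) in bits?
0.2000 bits

D_KL(P||Q) = Σ P(x) log₂(P(x)/Q(x))

Computing term by term:
  P(1)·log₂(P(1)/Q(1)) = (4/15)·log₂((4/15)/(1/5)) = 0.11068
  P(2)·log₂(P(2)/Q(2)) = (3/10)·log₂((3/10)/(1/5)) = 0.17549
  P(3)·log₂(P(3)/Q(3)) = (1/5)·log₂((1/5)/(1/5)) = 0.00000
  P(4)·log₂(P(4)/Q(4)) = (1/30)·log₂((1/30)/(1/5)) = -0.08617
  P(5)·log₂(P(5)/Q(5)) = (1/5)·log₂((1/5)/(1/5)) = 0.00000

D_KL(P||Q) = 0.11068 + 0.17549 + 0.00000 - 0.08617 + 0.00000 = 0.20000 ≈ 0.2000 bits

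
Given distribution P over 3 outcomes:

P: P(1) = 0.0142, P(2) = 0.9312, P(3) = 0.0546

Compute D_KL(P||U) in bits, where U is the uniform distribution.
1.1730 bits

U(i) = 1/3 for all i

D_KL(P||U) = Σ P(x) log₂(P(x) / (1/3))
           = Σ P(x) log₂(P(x)) + log₂(3)
           = log₂(3) - H(P)

H(P) = -Σ P(x) log₂(P(x)):
  -P(1)·log₂(P(1)) = -(0.0142)·log₂(0.0142) = 0.08716
  -P(2)·log₂(P(2)) = -(0.9312)·log₂(0.9312) = 0.09576
  -P(3)·log₂(P(3)) = -(0.0546)·log₂(0.0546) = 0.22904
H(P) = 0.08716 + 0.09576 + 0.22904 = 0.41196 bits

log₂(3) = 1.58496 bits

D_KL(P||U) = 1.58496 - 0.41196 = 1.17300 ≈ 1.1730 bits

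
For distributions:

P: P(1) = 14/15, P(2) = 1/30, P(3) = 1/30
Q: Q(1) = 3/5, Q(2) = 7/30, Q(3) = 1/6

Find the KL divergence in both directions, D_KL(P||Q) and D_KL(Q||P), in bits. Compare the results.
D_KL(P||Q) = 0.4240 bits, D_KL(Q||P) = 0.6596 bits. D_KL(Q||P) is larger than D_KL(P||Q) by 0.2356 bits; the two directions differ.

D_KL(P||Q) = Σ P(x) log₂(P(x)/Q(x))

Computing term by term:
  P(1)·log₂(P(1)/Q(1)) = (14/15)·log₂((14/15)/(3/5)) = 0.59493
  P(2)·log₂(P(2)/Q(2)) = (1/30)·log₂((1/30)/(7/30)) = -0.09358
  P(3)·log₂(P(3)/Q(3)) = (1/30)·log₂((1/30)/(1/6)) = -0.07740

D_KL(P||Q) = 0.59493 - 0.09358 - 0.07740 = 0.42395 ≈ 0.4240 bits

D_KL(Q||P) = Σ Q(x) log₂(Q(x)/P(x))

Computing term by term:
  Q(1)·log₂(Q(1)/P(1)) = (3/5)·log₂((3/5)/(14/15)) = -0.38246
  Q(2)·log₂(Q(2)/P(2)) = (7/30)·log₂((7/30)/(1/30)) = 0.65505
  Q(3)·log₂(Q(3)/P(3)) = (1/6)·log₂((1/6)/(1/30)) = 0.38699

D_KL(Q||P) = -0.38246 + 0.65505 + 0.38699 = 0.65958 ≈ 0.6596 bits

These are NOT equal (difference: 0.2356 bits). KL divergence is asymmetric: D_KL(P||Q) ≠ D_KL(Q||P) in general.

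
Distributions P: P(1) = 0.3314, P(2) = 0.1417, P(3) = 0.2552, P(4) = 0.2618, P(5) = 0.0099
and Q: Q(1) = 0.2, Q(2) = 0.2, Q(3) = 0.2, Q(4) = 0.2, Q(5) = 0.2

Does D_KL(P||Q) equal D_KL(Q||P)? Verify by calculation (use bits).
D_KL(P||Q) = 0.3195 bits, D_KL(Q||P) = 0.6730 bits. No — D_KL(P||Q) ≠ D_KL(Q||P) for this pair.

D_KL(P||Q) = Σ P(x) log₂(P(x)/Q(x))

Computing term by term:
  P(1)·log₂(P(1)/Q(1)) = 0.3314·log₂(0.3314/0.2) = 0.24145
  P(2)·log₂(P(2)/Q(2)) = 0.1417·log₂(0.1417/0.2) = -0.07045
  P(3)·log₂(P(3)/Q(3)) = 0.2552·log₂(0.2552/0.2) = 0.08974
  P(4)·log₂(P(4)/Q(4)) = 0.2618·log₂(0.2618/0.2) = 0.10170
  P(5)·log₂(P(5)/Q(5)) = 0.0099·log₂(0.0099/0.2) = -0.04293

D_KL(P||Q) = 0.24145 - 0.07045 + 0.08974 + 0.10170 - 0.04293 = 0.31951 ≈ 0.3195 bits

D_KL(Q||P) = Σ Q(x) log₂(Q(x)/P(x))

Computing term by term:
  Q(1)·log₂(Q(1)/P(1)) = 0.2·log₂(0.2/0.3314) = -0.14571
  Q(2)·log₂(Q(2)/P(2)) = 0.2·log₂(0.2/0.1417) = 0.09943
  Q(3)·log₂(Q(3)/P(3)) = 0.2·log₂(0.2/0.2552) = -0.07033
  Q(4)·log₂(Q(4)/P(4)) = 0.2·log₂(0.2/0.2618) = -0.07769
  Q(5)·log₂(Q(5)/P(5)) = 0.2·log₂(0.2/0.0099) = 0.86729

D_KL(Q||P) = -0.14571 + 0.09943 - 0.07033 - 0.07769 + 0.86729 = 0.67299 ≈ 0.6730 bits

These are NOT equal (difference: 0.3535 bits). KL divergence is asymmetric: D_KL(P||Q) ≠ D_KL(Q||P) in general.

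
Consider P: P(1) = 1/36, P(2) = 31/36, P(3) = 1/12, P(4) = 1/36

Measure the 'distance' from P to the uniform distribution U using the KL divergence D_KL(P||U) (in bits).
1.2283 bits

U(i) = 1/4 for all i

D_KL(P||U) = Σ P(x) log₂(P(x) / (1/4))
           = Σ P(x) log₂(P(x)) + log₂(4)
           = log₂(4) - H(P)

H(P) = -Σ P(x) log₂(P(x)):
  -P(1)·log₂(P(1)) = -(1/36)·log₂(1/36) = 0.14361
  -P(2)·log₂(P(2)) = -(31/36)·log₂(31/36) = 0.18577
  -P(3)·log₂(P(3)) = -(1/12)·log₂(1/12) = 0.29875
  -P(4)·log₂(P(4)) = -(1/36)·log₂(1/36) = 0.14361
H(P) = 0.14361 + 0.18577 + 0.29875 + 0.14361 = 0.77174 bits

log₂(4) = 2.00000 bits

D_KL(P||U) = 2.00000 - 0.77174 = 1.22826 ≈ 1.2283 bits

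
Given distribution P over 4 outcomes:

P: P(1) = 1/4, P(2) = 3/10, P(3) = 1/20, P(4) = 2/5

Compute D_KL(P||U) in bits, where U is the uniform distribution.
0.2340 bits

U(i) = 1/4 for all i

D_KL(P||U) = Σ P(x) log₂(P(x) / (1/4))
           = Σ P(x) log₂(P(x)) + log₂(4)
           = log₂(4) - H(P)

H(P) = -Σ P(x) log₂(P(x)):
  -P(1)·log₂(P(1)) = -(1/4)·log₂(1/4) = 0.50000
  -P(2)·log₂(P(2)) = -(3/10)·log₂(3/10) = 0.52109
  -P(3)·log₂(P(3)) = -(1/20)·log₂(1/20) = 0.21610
  -P(4)·log₂(P(4)) = -(2/5)·log₂(2/5) = 0.52877
H(P) = 0.50000 + 0.52109 + 0.21610 + 0.52877 = 1.76596 bits

log₂(4) = 2.00000 bits

D_KL(P||U) = 2.00000 - 1.76596 = 0.23404 ≈ 0.2340 bits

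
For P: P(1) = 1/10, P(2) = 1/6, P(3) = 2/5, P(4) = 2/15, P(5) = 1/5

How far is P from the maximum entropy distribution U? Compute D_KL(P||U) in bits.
0.1782 bits

U(i) = 1/5 for all i

D_KL(P||U) = Σ P(x) log₂(P(x) / (1/5))
           = Σ P(x) log₂(P(x)) + log₂(5)
           = log₂(5) - H(P)

H(P) = -Σ P(x) log₂(P(x)):
  -P(1)·log₂(P(1)) = -(1/10)·log₂(1/10) = 0.33219
  -P(2)·log₂(P(2)) = -(1/6)·log₂(1/6) = 0.43083
  -P(3)·log₂(P(3)) = -(2/5)·log₂(2/5) = 0.52877
  -P(4)·log₂(P(4)) = -(2/15)·log₂(2/15) = 0.38759
  -P(5)·log₂(P(5)) = -(1/5)·log₂(1/5) = 0.46439
H(P) = 0.33219 + 0.43083 + 0.52877 + 0.38759 + 0.46439 = 2.14377 bits

log₂(5) = 2.32193 bits

D_KL(P||U) = 2.32193 - 2.14377 = 0.17816 ≈ 0.1782 bits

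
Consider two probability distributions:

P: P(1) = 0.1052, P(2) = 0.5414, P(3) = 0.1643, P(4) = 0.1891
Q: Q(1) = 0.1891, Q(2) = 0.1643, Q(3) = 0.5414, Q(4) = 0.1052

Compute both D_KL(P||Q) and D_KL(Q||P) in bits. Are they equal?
D_KL(P||Q) = 0.7197 bits, D_KL(Q||P) = 0.7197 bits. Yes, in this case they are equal (although KL divergence is not symmetric in general).

D_KL(P||Q) = Σ P(x) log₂(P(x)/Q(x))

Computing term by term:
  P(1)·log₂(P(1)/Q(1)) = 0.1052·log₂(0.1052/0.1891) = -0.08900
  P(2)·log₂(P(2)/Q(2)) = 0.5414·log₂(0.5414/0.1643) = 0.93140
  P(3)·log₂(P(3)/Q(3)) = 0.1643·log₂(0.1643/0.5414) = -0.28266
  P(4)·log₂(P(4)/Q(4)) = 0.1891·log₂(0.1891/0.1052) = 0.15998

D_KL(P||Q) = -0.08900 + 0.93140 - 0.28266 + 0.15998 = 0.71972 ≈ 0.7197 bits

D_KL(Q||P) = Σ Q(x) log₂(Q(x)/P(x))

Computing term by term:
  Q(1)·log₂(Q(1)/P(1)) = 0.1891·log₂(0.1891/0.1052) = 0.15998
  Q(2)·log₂(Q(2)/P(2)) = 0.1643·log₂(0.1643/0.5414) = -0.28266
  Q(3)·log₂(Q(3)/P(3)) = 0.5414·log₂(0.5414/0.1643) = 0.93140
  Q(4)·log₂(Q(4)/P(4)) = 0.1052·log₂(0.1052/0.1891) = -0.08900

D_KL(Q||P) = 0.15998 - 0.28266 + 0.93140 - 0.08900 = 0.71972 ≈ 0.7197 bits

These ARE equal here. Q is P with outcomes relabeled (Q(1) = P(4), Q(2) = P(3), Q(3) = P(2), Q(4) = P(1)) by a relabeling that is its own inverse, so the two sums contain exactly the same terms in a different order. This is a special case — KL divergence is not symmetric in general: D_KL(P||Q) ≠ D_KL(Q||P) for most P, Q.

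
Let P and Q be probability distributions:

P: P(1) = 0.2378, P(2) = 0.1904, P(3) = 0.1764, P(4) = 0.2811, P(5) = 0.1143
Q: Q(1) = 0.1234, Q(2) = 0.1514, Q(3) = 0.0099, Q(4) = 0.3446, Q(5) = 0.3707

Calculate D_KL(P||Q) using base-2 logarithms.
0.7444 bits

D_KL(P||Q) = Σ P(x) log₂(P(x)/Q(x))

Computing term by term:
  P(1)·log₂(P(1)/Q(1)) = 0.2378·log₂(0.2378/0.1234) = 0.22506
  P(2)·log₂(P(2)/Q(2)) = 0.1904·log₂(0.1904/0.1514) = 0.06296
  P(3)·log₂(P(3)/Q(3)) = 0.1764·log₂(0.1764/0.0099) = 0.73299
  P(4)·log₂(P(4)/Q(4)) = 0.2811·log₂(0.2811/0.3446) = -0.08260
  P(5)·log₂(P(5)/Q(5)) = 0.1143·log₂(0.1143/0.3707) = -0.19402

D_KL(P||Q) = 0.22506 + 0.06296 + 0.73299 - 0.08260 - 0.19402 = 0.74439 ≈ 0.7444 bits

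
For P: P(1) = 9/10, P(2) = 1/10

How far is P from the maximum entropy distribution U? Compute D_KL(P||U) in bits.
0.5310 bits

U(i) = 1/2 for all i

D_KL(P||U) = Σ P(x) log₂(P(x) / (1/2))
           = Σ P(x) log₂(P(x)) + log₂(2)
           = log₂(2) - H(P)

H(P) = -Σ P(x) log₂(P(x)):
  -P(1)·log₂(P(1)) = -(9/10)·log₂(9/10) = 0.13680
  -P(2)·log₂(P(2)) = -(1/10)·log₂(1/10) = 0.33219
H(P) = 0.13680 + 0.33219 = 0.46899 bits

log₂(2) = 1.00000 bits

D_KL(P||U) = 1.00000 - 0.46899 = 0.53101 ≈ 0.5310 bits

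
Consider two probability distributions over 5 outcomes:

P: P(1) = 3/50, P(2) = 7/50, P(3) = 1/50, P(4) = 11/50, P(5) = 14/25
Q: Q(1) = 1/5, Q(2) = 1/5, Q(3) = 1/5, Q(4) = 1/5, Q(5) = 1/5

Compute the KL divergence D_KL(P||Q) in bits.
0.6194 bits

D_KL(P||Q) = Σ P(x) log₂(P(x)/Q(x))

Computing term by term:
  P(1)·log₂(P(1)/Q(1)) = (3/50)·log₂((3/50)/(1/5)) = -0.10422
  P(2)·log₂(P(2)/Q(2)) = (7/50)·log₂((7/50)/(1/5)) = -0.07204
  P(3)·log₂(P(3)/Q(3)) = (1/50)·log₂((1/50)/(1/5)) = -0.06644
  P(4)·log₂(P(4)/Q(4)) = (11/50)·log₂((11/50)/(1/5)) = 0.03025
  P(5)·log₂(P(5)/Q(5)) = (14/25)·log₂((14/25)/(1/5)) = 0.83184

D_KL(P||Q) = -0.10422 - 0.07204 - 0.06644 + 0.03025 + 0.83184 = 0.61939 ≈ 0.6194 bits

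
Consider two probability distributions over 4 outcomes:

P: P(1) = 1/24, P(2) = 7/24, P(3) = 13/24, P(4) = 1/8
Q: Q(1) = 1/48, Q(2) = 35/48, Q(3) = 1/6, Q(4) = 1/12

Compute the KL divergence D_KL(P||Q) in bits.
0.6503 bits

D_KL(P||Q) = Σ P(x) log₂(P(x)/Q(x))

Computing term by term:
  P(1)·log₂(P(1)/Q(1)) = (1/24)·log₂((1/24)/(1/48)) = 0.04167
  P(2)·log₂(P(2)/Q(2)) = (7/24)·log₂((7/24)/(35/48)) = -0.38556
  P(3)·log₂(P(3)/Q(3)) = (13/24)·log₂((13/24)/(1/6)) = 0.92107
  P(4)·log₂(P(4)/Q(4)) = (1/8)·log₂((1/8)/(1/12)) = 0.07312

D_KL(P||Q) = 0.04167 - 0.38556 + 0.92107 + 0.07312 = 0.65030 ≈ 0.6503 bits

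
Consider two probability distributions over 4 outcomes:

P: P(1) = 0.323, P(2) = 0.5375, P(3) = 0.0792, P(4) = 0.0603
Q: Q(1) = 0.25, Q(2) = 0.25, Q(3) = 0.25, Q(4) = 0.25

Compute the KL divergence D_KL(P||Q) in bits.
0.4579 bits

D_KL(P||Q) = Σ P(x) log₂(P(x)/Q(x))

Computing term by term:
  P(1)·log₂(P(1)/Q(1)) = 0.323·log₂(0.323/0.25) = 0.11938
  P(2)·log₂(P(2)/Q(2)) = 0.5375·log₂(0.5375/0.25) = 0.59358
  P(3)·log₂(P(3)/Q(3)) = 0.0792·log₂(0.0792/0.25) = -0.13134
  P(4)·log₂(P(4)/Q(4)) = 0.0603·log₂(0.0603/0.25) = -0.12372

D_KL(P||Q) = 0.11938 + 0.59358 - 0.13134 - 0.12372 = 0.45790 ≈ 0.4579 bits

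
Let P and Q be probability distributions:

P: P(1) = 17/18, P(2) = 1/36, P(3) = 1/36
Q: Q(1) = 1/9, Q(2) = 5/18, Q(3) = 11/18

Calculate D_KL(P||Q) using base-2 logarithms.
2.6998 bits

D_KL(P||Q) = Σ P(x) log₂(P(x)/Q(x))

Computing term by term:
  P(1)·log₂(P(1)/Q(1)) = (17/18)·log₂((17/18)/(1/9)) = 2.91594
  P(2)·log₂(P(2)/Q(2)) = (1/36)·log₂((1/36)/(5/18)) = -0.09228
  P(3)·log₂(P(3)/Q(3)) = (1/36)·log₂((1/36)/(11/18)) = -0.12387

D_KL(P||Q) = 2.91594 - 0.09228 - 0.12387 = 2.69979 ≈ 2.6998 bits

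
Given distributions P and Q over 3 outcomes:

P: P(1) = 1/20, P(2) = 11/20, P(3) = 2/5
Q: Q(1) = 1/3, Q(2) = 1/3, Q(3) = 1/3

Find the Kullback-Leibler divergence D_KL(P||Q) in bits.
0.3657 bits

D_KL(P||Q) = Σ P(x) log₂(P(x)/Q(x))

Computing term by term:
  P(1)·log₂(P(1)/Q(1)) = (1/20)·log₂((1/20)/(1/3)) = -0.13685
  P(2)·log₂(P(2)/Q(2)) = (11/20)·log₂((11/20)/(1/3)) = 0.39736
  P(3)·log₂(P(3)/Q(3)) = (2/5)·log₂((2/5)/(1/3)) = 0.10521

D_KL(P||Q) = -0.13685 + 0.39736 + 0.10521 = 0.36572 ≈ 0.3657 bits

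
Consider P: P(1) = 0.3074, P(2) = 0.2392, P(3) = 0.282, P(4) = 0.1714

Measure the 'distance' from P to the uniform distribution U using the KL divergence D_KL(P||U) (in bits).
0.0321 bits

U(i) = 1/4 for all i

D_KL(P||U) = Σ P(x) log₂(P(x) / (1/4))
           = Σ P(x) log₂(P(x)) + log₂(4)
           = log₂(4) - H(P)

H(P) = -Σ P(x) log₂(P(x)):
  -P(1)·log₂(P(1)) = -(0.3074)·log₂(0.3074) = 0.52314
  -P(2)·log₂(P(2)) = -(0.2392)·log₂(0.2392) = 0.49364
  -P(3)·log₂(P(3)) = -(0.282)·log₂(0.282) = 0.51500
  -P(4)·log₂(P(4)) = -(0.1714)·log₂(0.1714) = 0.43614
H(P) = 0.52314 + 0.49364 + 0.51500 + 0.43614 = 1.96792 bits

log₂(4) = 2.00000 bits

D_KL(P||U) = 2.00000 - 1.96792 = 0.03208 ≈ 0.0321 bits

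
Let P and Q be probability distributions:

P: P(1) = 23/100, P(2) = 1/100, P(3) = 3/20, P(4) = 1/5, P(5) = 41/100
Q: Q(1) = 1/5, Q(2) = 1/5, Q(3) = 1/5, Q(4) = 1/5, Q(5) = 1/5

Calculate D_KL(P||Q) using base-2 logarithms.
0.3655 bits

D_KL(P||Q) = Σ P(x) log₂(P(x)/Q(x))

Computing term by term:
  P(1)·log₂(P(1)/Q(1)) = (23/100)·log₂((23/100)/(1/5)) = 0.04638
  P(2)·log₂(P(2)/Q(2)) = (1/100)·log₂((1/100)/(1/5)) = -0.04322
  P(3)·log₂(P(3)/Q(3)) = (3/20)·log₂((3/20)/(1/5)) = -0.06226
  P(4)·log₂(P(4)/Q(4)) = (1/5)·log₂((1/5)/(1/5)) = 0.00000
  P(5)·log₂(P(5)/Q(5)) = (41/100)·log₂((41/100)/(1/5)) = 0.42461

D_KL(P||Q) = 0.04638 - 0.04322 - 0.06226 + 0.00000 + 0.42461 = 0.36551 ≈ 0.3655 bits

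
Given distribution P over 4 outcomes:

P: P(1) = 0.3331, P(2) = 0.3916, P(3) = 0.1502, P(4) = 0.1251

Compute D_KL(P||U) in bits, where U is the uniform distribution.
0.1561 bits

U(i) = 1/4 for all i

D_KL(P||U) = Σ P(x) log₂(P(x) / (1/4))
           = Σ P(x) log₂(P(x)) + log₂(4)
           = log₂(4) - H(P)

H(P) = -Σ P(x) log₂(P(x)):
  -P(1)·log₂(P(1)) = -(0.3331)·log₂(0.3331) = 0.52829
  -P(2)·log₂(P(2)) = -(0.3916)·log₂(0.3916) = 0.52966
  -P(3)·log₂(P(3)) = -(0.1502)·log₂(0.1502) = 0.41080
  -P(4)·log₂(P(4)) = -(0.1251)·log₂(0.1251) = 0.37516
H(P) = 0.52829 + 0.52966 + 0.41080 + 0.37516 = 1.84391 bits

log₂(4) = 2.00000 bits

D_KL(P||U) = 2.00000 - 1.84391 = 0.15609 ≈ 0.1561 bits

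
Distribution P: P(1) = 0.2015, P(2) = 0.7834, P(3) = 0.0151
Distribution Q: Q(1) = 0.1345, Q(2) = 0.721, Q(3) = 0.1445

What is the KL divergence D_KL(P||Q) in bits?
0.1621 bits

D_KL(P||Q) = Σ P(x) log₂(P(x)/Q(x))

Computing term by term:
  P(1)·log₂(P(1)/Q(1)) = 0.2015·log₂(0.2015/0.1345) = 0.11751
  P(2)·log₂(P(2)/Q(2)) = 0.7834·log₂(0.7834/0.721) = 0.09381
  P(3)·log₂(P(3)/Q(3)) = 0.0151·log₂(0.0151/0.1445) = -0.04920

D_KL(P||Q) = 0.11751 + 0.09381 - 0.04920 = 0.16212 ≈ 0.1621 bits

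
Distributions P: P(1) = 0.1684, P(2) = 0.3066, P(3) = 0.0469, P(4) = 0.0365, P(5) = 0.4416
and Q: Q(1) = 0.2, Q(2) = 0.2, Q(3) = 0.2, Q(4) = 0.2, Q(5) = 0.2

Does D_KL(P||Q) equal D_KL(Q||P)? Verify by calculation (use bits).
D_KL(P||Q) = 0.4641 bits, D_KL(Q||P) = 0.6071 bits. No — D_KL(P||Q) ≠ D_KL(Q||P) for this pair.

D_KL(P||Q) = Σ P(x) log₂(P(x)/Q(x))

Computing term by term:
  P(1)·log₂(P(1)/Q(1)) = 0.1684·log₂(0.1684/0.2) = -0.04178
  P(2)·log₂(P(2)/Q(2)) = 0.3066·log₂(0.3066/0.2) = 0.18898
  P(3)·log₂(P(3)/Q(3)) = 0.0469·log₂(0.0469/0.2) = -0.09813
  P(4)·log₂(P(4)/Q(4)) = 0.0365·log₂(0.0365/0.2) = -0.08957
  P(5)·log₂(P(5)/Q(5)) = 0.4416·log₂(0.4416/0.2) = 0.50463

D_KL(P||Q) = -0.04178 + 0.18898 - 0.09813 - 0.08957 + 0.50463 = 0.46413 ≈ 0.4641 bits

D_KL(Q||P) = Σ Q(x) log₂(Q(x)/P(x))

Computing term by term:
  Q(1)·log₂(Q(1)/P(1)) = 0.2·log₂(0.2/0.1684) = 0.04962
  Q(2)·log₂(Q(2)/P(2)) = 0.2·log₂(0.2/0.3066) = -0.12327
  Q(3)·log₂(Q(3)/P(3)) = 0.2·log₂(0.2/0.0469) = 0.41847
  Q(4)·log₂(Q(4)/P(4)) = 0.2·log₂(0.2/0.0365) = 0.49081
  Q(5)·log₂(Q(5)/P(5)) = 0.2·log₂(0.2/0.4416) = -0.22855

D_KL(Q||P) = 0.04962 - 0.12327 + 0.41847 + 0.49081 - 0.22855 = 0.60708 ≈ 0.6071 bits

These are NOT equal (difference: 0.1430 bits). KL divergence is asymmetric: D_KL(P||Q) ≠ D_KL(Q||P) in general.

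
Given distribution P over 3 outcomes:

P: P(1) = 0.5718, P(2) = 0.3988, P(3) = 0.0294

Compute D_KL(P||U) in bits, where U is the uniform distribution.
0.4454 bits

U(i) = 1/3 for all i

D_KL(P||U) = Σ P(x) log₂(P(x) / (1/3))
           = Σ P(x) log₂(P(x)) + log₂(3)
           = log₂(3) - H(P)

H(P) = -Σ P(x) log₂(P(x)):
  -P(1)·log₂(P(1)) = -(0.5718)·log₂(0.5718) = 0.46111
  -P(2)·log₂(P(2)) = -(0.3988)·log₂(0.3988) = 0.52891
  -P(3)·log₂(P(3)) = -(0.0294)·log₂(0.0294) = 0.14959
H(P) = 0.46111 + 0.52891 + 0.14959 = 1.13961 bits

log₂(3) = 1.58496 bits

D_KL(P||U) = 1.58496 - 1.13961 = 0.44535 ≈ 0.4454 bits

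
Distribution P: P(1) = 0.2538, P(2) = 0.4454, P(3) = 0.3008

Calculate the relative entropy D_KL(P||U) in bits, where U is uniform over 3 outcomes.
0.0419 bits

U(i) = 1/3 for all i

D_KL(P||U) = Σ P(x) log₂(P(x) / (1/3))
           = Σ P(x) log₂(P(x)) + log₂(3)
           = log₂(3) - H(P)

H(P) = -Σ P(x) log₂(P(x)):
  -P(1)·log₂(P(1)) = -(0.2538)·log₂(0.2538) = 0.50208
  -P(2)·log₂(P(2)) = -(0.4454)·log₂(0.4454) = 0.51970
  -P(3)·log₂(P(3)) = -(0.3008)·log₂(0.3008) = 0.52132
H(P) = 0.50208 + 0.51970 + 0.52132 = 1.54310 bits

log₂(3) = 1.58496 bits

D_KL(P||U) = 1.58496 - 1.54310 = 0.04186 ≈ 0.0419 bits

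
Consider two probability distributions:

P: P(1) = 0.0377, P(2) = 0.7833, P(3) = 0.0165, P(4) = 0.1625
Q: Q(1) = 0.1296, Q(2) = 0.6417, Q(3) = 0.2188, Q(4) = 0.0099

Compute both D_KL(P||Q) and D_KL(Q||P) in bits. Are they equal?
D_KL(P||Q) = 0.7526 bits, D_KL(Q||P) = 0.8222 bits. No, they are not equal.

D_KL(P||Q) = Σ P(x) log₂(P(x)/Q(x))

Computing term by term:
  P(1)·log₂(P(1)/Q(1)) = 0.0377·log₂(0.0377/0.1296) = -0.06716
  P(2)·log₂(P(2)/Q(2)) = 0.7833·log₂(0.7833/0.6417) = 0.22533
  P(3)·log₂(P(3)/Q(3)) = 0.0165·log₂(0.0165/0.2188) = -0.06153
  P(4)·log₂(P(4)/Q(4)) = 0.1625·log₂(0.1625/0.0099) = 0.65599

D_KL(P||Q) = -0.06716 + 0.22533 - 0.06153 + 0.65599 = 0.75263 ≈ 0.7526 bits

D_KL(Q||P) = Σ Q(x) log₂(Q(x)/P(x))

Computing term by term:
  Q(1)·log₂(Q(1)/P(1)) = 0.1296·log₂(0.1296/0.0377) = 0.23087
  Q(2)·log₂(Q(2)/P(2)) = 0.6417·log₂(0.6417/0.7833) = -0.18460
  Q(3)·log₂(Q(3)/P(3)) = 0.2188·log₂(0.2188/0.0165) = 0.81592
  Q(4)·log₂(Q(4)/P(4)) = 0.0099·log₂(0.0099/0.1625) = -0.03996

D_KL(Q||P) = 0.23087 - 0.18460 + 0.81592 - 0.03996 = 0.82223 ≈ 0.8222 bits

These are NOT equal (difference: 0.0696 bits). KL divergence is asymmetric: D_KL(P||Q) ≠ D_KL(Q||P) in general.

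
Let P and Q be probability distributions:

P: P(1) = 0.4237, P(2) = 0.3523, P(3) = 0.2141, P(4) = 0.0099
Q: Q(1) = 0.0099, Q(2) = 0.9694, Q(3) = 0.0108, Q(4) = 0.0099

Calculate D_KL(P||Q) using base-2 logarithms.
2.7044 bits

D_KL(P||Q) = Σ P(x) log₂(P(x)/Q(x))

Computing term by term:
  P(1)·log₂(P(1)/Q(1)) = 0.4237·log₂(0.4237/0.0099) = 2.29623
  P(2)·log₂(P(2)/Q(2)) = 0.3523·log₂(0.3523/0.9694) = -0.51446
  P(3)·log₂(P(3)/Q(3)) = 0.2141·log₂(0.2141/0.0108) = 0.92260
  P(4)·log₂(P(4)/Q(4)) = 0.0099·log₂(0.0099/0.0099) = 0.00000

D_KL(P||Q) = 2.29623 - 0.51446 + 0.92260 + 0.00000 = 2.70437 ≈ 2.7044 bits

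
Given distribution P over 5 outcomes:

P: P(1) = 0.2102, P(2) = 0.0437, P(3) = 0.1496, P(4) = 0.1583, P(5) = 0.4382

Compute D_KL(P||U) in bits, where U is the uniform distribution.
0.2990 bits

U(i) = 1/5 for all i

D_KL(P||U) = Σ P(x) log₂(P(x) / (1/5))
           = Σ P(x) log₂(P(x)) + log₂(5)
           = log₂(5) - H(P)

H(P) = -Σ P(x) log₂(P(x)):
  -P(1)·log₂(P(1)) = -(0.2102)·log₂(0.2102) = 0.47298
  -P(2)·log₂(P(2)) = -(0.0437)·log₂(0.0437) = 0.19736
  -P(3)·log₂(P(3)) = -(0.1496)·log₂(0.1496) = 0.41003
  -P(4)·log₂(P(4)) = -(0.1583)·log₂(0.1583) = 0.42096
  -P(5)·log₂(P(5)) = -(0.4382)·log₂(0.4382) = 0.52161
H(P) = 0.47298 + 0.19736 + 0.41003 + 0.42096 + 0.52161 = 2.02294 bits

log₂(5) = 2.32193 bits

D_KL(P||U) = 2.32193 - 2.02294 = 0.29899 ≈ 0.2990 bits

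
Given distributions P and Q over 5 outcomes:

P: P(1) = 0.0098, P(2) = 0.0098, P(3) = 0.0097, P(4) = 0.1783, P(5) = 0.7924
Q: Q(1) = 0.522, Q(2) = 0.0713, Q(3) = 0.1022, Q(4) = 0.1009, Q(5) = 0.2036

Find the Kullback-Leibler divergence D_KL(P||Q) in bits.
1.5827 bits

D_KL(P||Q) = Σ P(x) log₂(P(x)/Q(x))

Computing term by term:
  P(1)·log₂(P(1)/Q(1)) = 0.0098·log₂(0.0098/0.522) = -0.05620
  P(2)·log₂(P(2)/Q(2)) = 0.0098·log₂(0.0098/0.0713) = -0.02806
  P(3)·log₂(P(3)/Q(3)) = 0.0097·log₂(0.0097/0.1022) = -0.03295
  P(4)·log₂(P(4)/Q(4)) = 0.1783·log₂(0.1783/0.1009) = 0.14645
  P(5)·log₂(P(5)/Q(5)) = 0.7924·log₂(0.7924/0.2036) = 1.55349

D_KL(P||Q) = -0.05620 - 0.02806 - 0.03295 + 0.14645 + 1.55349 = 1.58273 ≈ 1.5827 bits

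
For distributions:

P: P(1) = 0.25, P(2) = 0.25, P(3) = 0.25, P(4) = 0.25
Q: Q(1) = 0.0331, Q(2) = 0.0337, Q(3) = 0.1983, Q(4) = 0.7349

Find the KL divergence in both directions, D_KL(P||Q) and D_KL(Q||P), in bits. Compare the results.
D_KL(P||Q) = 1.1467 bits, D_KL(Q||P) = 0.8830 bits. D_KL(P||Q) is larger than D_KL(Q||P) by 0.2637 bits; the two directions differ.

D_KL(P||Q) = Σ P(x) log₂(P(x)/Q(x))

Computing term by term:
  P(1)·log₂(P(1)/Q(1)) = 0.25·log₂(0.25/0.0331) = 0.72926
  P(2)·log₂(P(2)/Q(2)) = 0.25·log₂(0.25/0.0337) = 0.72278
  P(3)·log₂(P(3)/Q(3)) = 0.25·log₂(0.25/0.1983) = 0.08356
  P(4)·log₂(P(4)/Q(4)) = 0.25·log₂(0.25/0.7349) = -0.38890

D_KL(P||Q) = 0.72926 + 0.72278 + 0.08356 - 0.38890 = 1.14670 ≈ 1.1467 bits

D_KL(Q||P) = Σ Q(x) log₂(Q(x)/P(x))

Computing term by term:
  Q(1)·log₂(Q(1)/P(1)) = 0.0331·log₂(0.0331/0.25) = -0.09655
  Q(2)·log₂(Q(2)/P(2)) = 0.0337·log₂(0.0337/0.25) = -0.09743
  Q(3)·log₂(Q(3)/P(3)) = 0.1983·log₂(0.1983/0.25) = -0.06628
  Q(4)·log₂(Q(4)/P(4)) = 0.7349·log₂(0.7349/0.25) = 1.14323

D_KL(Q||P) = -0.09655 - 0.09743 - 0.06628 + 1.14323 = 0.88297 ≈ 0.8830 bits

These are NOT equal (difference: 0.2637 bits). KL divergence is asymmetric: D_KL(P||Q) ≠ D_KL(Q||P) in general.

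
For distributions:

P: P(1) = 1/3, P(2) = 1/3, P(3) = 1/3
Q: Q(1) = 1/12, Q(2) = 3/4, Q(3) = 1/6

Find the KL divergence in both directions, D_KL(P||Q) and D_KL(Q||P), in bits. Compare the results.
D_KL(P||Q) = 0.6100 bits, D_KL(Q||P) = 0.5441 bits. D_KL(P||Q) is larger than D_KL(Q||P) by 0.0659 bits; the two directions differ.

D_KL(P||Q) = Σ P(x) log₂(P(x)/Q(x))

Computing term by term:
  P(1)·log₂(P(1)/Q(1)) = (1/3)·log₂((1/3)/(1/12)) = 0.66667
  P(2)·log₂(P(2)/Q(2)) = (1/3)·log₂((1/3)/(3/4)) = -0.38998
  P(3)·log₂(P(3)/Q(3)) = (1/3)·log₂((1/3)/(1/6)) = 0.33333

D_KL(P||Q) = 0.66667 - 0.38998 + 0.33333 = 0.61002 ≈ 0.6100 bits

D_KL(Q||P) = Σ Q(x) log₂(Q(x)/P(x))

Computing term by term:
  Q(1)·log₂(Q(1)/P(1)) = (1/12)·log₂((1/12)/(1/3)) = -0.16667
  Q(2)·log₂(Q(2)/P(2)) = (3/4)·log₂((3/4)/(1/3)) = 0.87744
  Q(3)·log₂(Q(3)/P(3)) = (1/6)·log₂((1/6)/(1/3)) = -0.16667

D_KL(Q||P) = -0.16667 + 0.87744 - 0.16667 = 0.54410 ≈ 0.5441 bits

These are NOT equal (difference: 0.0659 bits). KL divergence is asymmetric: D_KL(P||Q) ≠ D_KL(Q||P) in general.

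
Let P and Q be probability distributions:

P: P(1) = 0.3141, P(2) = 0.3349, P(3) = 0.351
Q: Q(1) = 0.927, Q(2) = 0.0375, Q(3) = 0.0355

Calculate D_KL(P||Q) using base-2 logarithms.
1.7277 bits

D_KL(P||Q) = Σ P(x) log₂(P(x)/Q(x))

Computing term by term:
  P(1)·log₂(P(1)/Q(1)) = 0.3141·log₂(0.3141/0.927) = -0.49042
  P(2)·log₂(P(2)/Q(2)) = 0.3349·log₂(0.3349/0.0375) = 1.05787
  P(3)·log₂(P(3)/Q(3)) = 0.351·log₂(0.351/0.0355) = 1.16026

D_KL(P||Q) = -0.49042 + 1.05787 + 1.16026 = 1.72771 ≈ 1.7277 bits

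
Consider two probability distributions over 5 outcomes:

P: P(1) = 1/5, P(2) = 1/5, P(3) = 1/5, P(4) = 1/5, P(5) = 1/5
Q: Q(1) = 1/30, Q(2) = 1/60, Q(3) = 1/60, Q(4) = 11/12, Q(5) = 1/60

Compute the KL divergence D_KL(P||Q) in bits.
2.2287 bits

D_KL(P||Q) = Σ P(x) log₂(P(x)/Q(x))

Computing term by term:
  P(1)·log₂(P(1)/Q(1)) = (1/5)·log₂((1/5)/(1/30)) = 0.51699
  P(2)·log₂(P(2)/Q(2)) = (1/5)·log₂((1/5)/(1/60)) = 0.71699
  P(3)·log₂(P(3)/Q(3)) = (1/5)·log₂((1/5)/(1/60)) = 0.71699
  P(4)·log₂(P(4)/Q(4)) = (1/5)·log₂((1/5)/(11/12)) = -0.43928
  P(5)·log₂(P(5)/Q(5)) = (1/5)·log₂((1/5)/(1/60)) = 0.71699

D_KL(P||Q) = 0.51699 + 0.71699 + 0.71699 - 0.43928 + 0.71699 = 2.22868 ≈ 2.2287 bits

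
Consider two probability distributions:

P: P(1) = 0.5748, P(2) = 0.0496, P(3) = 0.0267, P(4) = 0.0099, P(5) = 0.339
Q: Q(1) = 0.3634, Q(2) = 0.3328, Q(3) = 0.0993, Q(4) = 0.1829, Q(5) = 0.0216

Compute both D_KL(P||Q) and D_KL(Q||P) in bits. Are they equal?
D_KL(P||Q) = 1.4983 bits, D_KL(Q||P) = 1.5455 bits. No, they are not equal.

D_KL(P||Q) = Σ P(x) log₂(P(x)/Q(x))

Computing term by term:
  P(1)·log₂(P(1)/Q(1)) = 0.5748·log₂(0.5748/0.3634) = 0.38023
  P(2)·log₂(P(2)/Q(2)) = 0.0496·log₂(0.0496/0.3328) = -0.13621
  P(3)·log₂(P(3)/Q(3)) = 0.0267·log₂(0.0267/0.0993) = -0.05060
  P(4)·log₂(P(4)/Q(4)) = 0.0099·log₂(0.0099/0.1829) = -0.04165
  P(5)·log₂(P(5)/Q(5)) = 0.339·log₂(0.339/0.0216) = 1.34657

D_KL(P||Q) = 0.38023 - 0.13621 - 0.05060 - 0.04165 + 1.34657 = 1.49834 ≈ 1.4983 bits

D_KL(Q||P) = Σ Q(x) log₂(Q(x)/P(x))

Computing term by term:
  Q(1)·log₂(Q(1)/P(1)) = 0.3634·log₂(0.3634/0.5748) = -0.24039
  Q(2)·log₂(Q(2)/P(2)) = 0.3328·log₂(0.3328/0.0496) = 0.91395
  Q(3)·log₂(Q(3)/P(3)) = 0.0993·log₂(0.0993/0.0267) = 0.18817
  Q(4)·log₂(Q(4)/P(4)) = 0.1829·log₂(0.1829/0.0099) = 0.76955
  Q(5)·log₂(Q(5)/P(5)) = 0.0216·log₂(0.0216/0.339) = -0.08580

D_KL(Q||P) = -0.24039 + 0.91395 + 0.18817 + 0.76955 - 0.08580 = 1.54548 ≈ 1.5455 bits

These are NOT equal (difference: 0.0472 bits). KL divergence is asymmetric: D_KL(P||Q) ≠ D_KL(Q||P) in general.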